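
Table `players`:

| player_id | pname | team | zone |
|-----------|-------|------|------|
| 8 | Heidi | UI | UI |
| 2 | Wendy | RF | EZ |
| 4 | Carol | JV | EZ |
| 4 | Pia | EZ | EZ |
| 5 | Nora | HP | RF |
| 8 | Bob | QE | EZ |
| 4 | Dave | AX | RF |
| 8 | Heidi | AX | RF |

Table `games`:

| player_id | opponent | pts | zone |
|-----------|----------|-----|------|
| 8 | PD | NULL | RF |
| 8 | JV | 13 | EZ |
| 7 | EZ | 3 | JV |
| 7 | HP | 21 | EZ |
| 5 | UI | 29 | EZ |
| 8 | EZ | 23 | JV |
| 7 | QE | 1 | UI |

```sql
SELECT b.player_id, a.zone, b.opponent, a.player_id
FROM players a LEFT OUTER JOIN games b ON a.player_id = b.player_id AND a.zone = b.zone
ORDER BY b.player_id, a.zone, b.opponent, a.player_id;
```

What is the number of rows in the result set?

8

LEFT JOIN keeps every row from `players`; unmatched rows get NULL for `games`'s columns.
Matching on a.player_id = b.player_id AND a.zone = b.zone.
Matched pairs: 2; unmatched a rows kept: 6.
Total: 2 matched + 6 padded = 8 rows.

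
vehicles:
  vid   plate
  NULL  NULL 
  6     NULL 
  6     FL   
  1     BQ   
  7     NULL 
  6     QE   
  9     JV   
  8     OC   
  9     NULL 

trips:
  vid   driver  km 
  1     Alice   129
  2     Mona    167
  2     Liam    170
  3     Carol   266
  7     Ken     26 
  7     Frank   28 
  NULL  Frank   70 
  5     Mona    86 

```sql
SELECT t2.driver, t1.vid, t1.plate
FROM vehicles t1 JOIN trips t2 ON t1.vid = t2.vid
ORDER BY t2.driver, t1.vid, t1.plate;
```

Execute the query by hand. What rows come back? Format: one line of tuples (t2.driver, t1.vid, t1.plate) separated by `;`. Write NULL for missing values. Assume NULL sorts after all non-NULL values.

INNER JOIN keeps only pairs where the ON condition holds.
Matching on t1.vid = t2.vid. A NULL in a compared column never satisfies the condition.
- t1 (vid=NULL) has no partner → excluded.
- t1 (vid=6) has no partner → excluded.
- t1 (vid=6) has no partner → excluded.
- t1 (vid=1) pairs with 1 row(s) of t2.
- t1 (vid=7) pairs with 2 row(s) of t2.
- t1 (vid=6) has no partner → excluded.
- t1 (vid=9) has no partner → excluded.
- t1 (vid=8) has no partner → excluded.
- t1 (vid=9) has no partner → excluded.
After projecting and ordering:
t2.driver | t1.vid | t1.plate
Alice | 1 | BQ
Frank | 7 | NULL
Ken | 7 | NULL

(Alice, 1, BQ); (Frank, 7, NULL); (Ken, 7, NULL)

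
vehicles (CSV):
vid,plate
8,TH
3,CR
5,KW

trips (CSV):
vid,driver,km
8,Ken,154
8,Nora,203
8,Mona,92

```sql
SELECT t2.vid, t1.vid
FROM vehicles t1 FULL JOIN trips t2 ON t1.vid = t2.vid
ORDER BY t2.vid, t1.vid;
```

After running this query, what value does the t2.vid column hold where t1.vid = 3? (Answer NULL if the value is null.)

NULL

FULL OUTER JOIN keeps every row from both sides; unmatched rows get NULL for the other side's columns.
Matching on t1.vid = t2.vid.
- t1 (vid=8) pairs with 3 row(s) of t2.
- t1 (vid=3) has no partner → padded with NULL.
- t1 (vid=5) has no partner → padded with NULL.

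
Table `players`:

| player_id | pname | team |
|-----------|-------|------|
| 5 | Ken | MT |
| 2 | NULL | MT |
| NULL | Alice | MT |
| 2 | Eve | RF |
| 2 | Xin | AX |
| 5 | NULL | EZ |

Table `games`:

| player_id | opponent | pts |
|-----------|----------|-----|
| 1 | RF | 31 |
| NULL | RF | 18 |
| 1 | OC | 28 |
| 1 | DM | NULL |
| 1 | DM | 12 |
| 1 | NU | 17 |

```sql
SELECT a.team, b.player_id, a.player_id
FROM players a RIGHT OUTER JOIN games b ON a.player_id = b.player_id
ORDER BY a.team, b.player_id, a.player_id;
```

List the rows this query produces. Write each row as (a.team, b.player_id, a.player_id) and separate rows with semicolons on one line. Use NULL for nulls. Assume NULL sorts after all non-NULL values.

(NULL, 1, NULL); (NULL, 1, NULL); (NULL, 1, NULL); (NULL, 1, NULL); (NULL, 1, NULL); (NULL, NULL, NULL)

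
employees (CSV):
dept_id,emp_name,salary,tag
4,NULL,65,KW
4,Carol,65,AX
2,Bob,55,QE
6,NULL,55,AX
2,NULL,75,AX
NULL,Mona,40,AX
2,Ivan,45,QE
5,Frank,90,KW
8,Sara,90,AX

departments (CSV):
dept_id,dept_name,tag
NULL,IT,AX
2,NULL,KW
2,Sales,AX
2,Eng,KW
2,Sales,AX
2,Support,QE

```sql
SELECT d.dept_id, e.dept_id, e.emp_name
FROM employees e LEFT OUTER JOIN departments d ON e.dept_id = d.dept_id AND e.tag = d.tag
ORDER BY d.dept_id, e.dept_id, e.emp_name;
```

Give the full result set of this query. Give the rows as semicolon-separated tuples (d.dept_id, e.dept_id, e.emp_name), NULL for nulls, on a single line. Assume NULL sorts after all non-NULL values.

LEFT JOIN keeps every row from `employees`; unmatched rows get NULL for `departments`'s columns.
Matching on e.dept_id = d.dept_id AND e.tag = d.tag. A NULL in a compared column never satisfies the condition.
Matched pairs: 4; unmatched e rows kept: 6.

(2, 2, Bob); (2, 2, Ivan); (2, 2, NULL); (2, 2, NULL); (NULL, 4, Carol); (NULL, 4, NULL); (NULL, 5, Frank); (NULL, 6, NULL); (NULL, 8, Sara); (NULL, NULL, Mona)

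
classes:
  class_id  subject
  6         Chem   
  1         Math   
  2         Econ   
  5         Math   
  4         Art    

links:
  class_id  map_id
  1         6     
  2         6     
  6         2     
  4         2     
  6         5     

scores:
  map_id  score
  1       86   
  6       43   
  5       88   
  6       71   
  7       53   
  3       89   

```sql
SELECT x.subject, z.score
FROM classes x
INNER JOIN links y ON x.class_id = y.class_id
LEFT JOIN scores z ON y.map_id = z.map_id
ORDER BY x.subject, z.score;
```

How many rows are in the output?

Joins associate left-to-right: classes INNER JOIN links on class_id gives 5 intermediate row(s).
Then LEFT JOIN `scores z` on map_id: each of those 5 rows is kept; rows whose y.map_id has no match in z get NULL for z's columns.
Result: 7 row(s).

7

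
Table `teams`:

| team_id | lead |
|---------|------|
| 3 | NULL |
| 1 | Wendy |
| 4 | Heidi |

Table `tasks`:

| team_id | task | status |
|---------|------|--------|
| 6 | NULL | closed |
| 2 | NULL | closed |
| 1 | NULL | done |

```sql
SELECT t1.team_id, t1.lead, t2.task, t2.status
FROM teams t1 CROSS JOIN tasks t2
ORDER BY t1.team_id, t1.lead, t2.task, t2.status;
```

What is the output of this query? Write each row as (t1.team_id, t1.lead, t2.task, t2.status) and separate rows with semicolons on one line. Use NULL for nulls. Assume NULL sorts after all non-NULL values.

CROSS JOIN pairs every row of `teams` with every row of `tasks`: 3 × 3 = 9 rows.

(1, Wendy, NULL, closed); (1, Wendy, NULL, closed); (1, Wendy, NULL, done); (3, NULL, NULL, closed); (3, NULL, NULL, closed); (3, NULL, NULL, done); (4, Heidi, NULL, closed); (4, Heidi, NULL, closed); (4, Heidi, NULL, done)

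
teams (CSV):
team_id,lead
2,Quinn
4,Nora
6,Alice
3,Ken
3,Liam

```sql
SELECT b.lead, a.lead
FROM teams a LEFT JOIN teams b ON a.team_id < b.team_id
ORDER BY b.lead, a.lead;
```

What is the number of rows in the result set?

10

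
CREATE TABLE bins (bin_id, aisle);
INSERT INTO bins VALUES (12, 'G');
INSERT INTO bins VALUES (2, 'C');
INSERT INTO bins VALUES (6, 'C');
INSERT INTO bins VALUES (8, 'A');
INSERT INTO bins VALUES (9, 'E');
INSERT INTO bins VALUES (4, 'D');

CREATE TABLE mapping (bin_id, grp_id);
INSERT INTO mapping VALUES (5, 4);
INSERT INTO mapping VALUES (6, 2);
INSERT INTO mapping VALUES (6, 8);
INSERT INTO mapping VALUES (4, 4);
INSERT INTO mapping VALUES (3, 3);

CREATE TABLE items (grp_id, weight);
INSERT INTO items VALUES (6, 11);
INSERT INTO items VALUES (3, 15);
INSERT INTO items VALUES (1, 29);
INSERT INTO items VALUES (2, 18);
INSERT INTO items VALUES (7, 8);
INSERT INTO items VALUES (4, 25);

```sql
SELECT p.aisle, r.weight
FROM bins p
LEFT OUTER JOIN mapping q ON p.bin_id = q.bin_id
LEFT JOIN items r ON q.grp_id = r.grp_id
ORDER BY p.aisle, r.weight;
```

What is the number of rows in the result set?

7

Step 1 — p LEFT JOIN q on bin_id → 7 row(s).
Then LEFT JOIN `items r` on grp_id: each of those 7 rows is kept; rows whose q.grp_id has no match in r get NULL for r's columns.
Result: 7 row(s).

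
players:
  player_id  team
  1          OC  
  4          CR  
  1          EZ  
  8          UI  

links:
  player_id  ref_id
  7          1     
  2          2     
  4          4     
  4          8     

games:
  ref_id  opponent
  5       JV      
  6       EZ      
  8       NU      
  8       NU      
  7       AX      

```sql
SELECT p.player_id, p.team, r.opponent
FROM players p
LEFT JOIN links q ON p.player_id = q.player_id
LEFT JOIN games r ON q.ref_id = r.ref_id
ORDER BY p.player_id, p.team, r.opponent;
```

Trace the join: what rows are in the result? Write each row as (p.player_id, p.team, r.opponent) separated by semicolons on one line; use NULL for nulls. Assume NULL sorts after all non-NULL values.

(1, EZ, NULL); (1, OC, NULL); (4, CR, NU); (4, CR, NU); (4, CR, NULL); (8, UI, NULL)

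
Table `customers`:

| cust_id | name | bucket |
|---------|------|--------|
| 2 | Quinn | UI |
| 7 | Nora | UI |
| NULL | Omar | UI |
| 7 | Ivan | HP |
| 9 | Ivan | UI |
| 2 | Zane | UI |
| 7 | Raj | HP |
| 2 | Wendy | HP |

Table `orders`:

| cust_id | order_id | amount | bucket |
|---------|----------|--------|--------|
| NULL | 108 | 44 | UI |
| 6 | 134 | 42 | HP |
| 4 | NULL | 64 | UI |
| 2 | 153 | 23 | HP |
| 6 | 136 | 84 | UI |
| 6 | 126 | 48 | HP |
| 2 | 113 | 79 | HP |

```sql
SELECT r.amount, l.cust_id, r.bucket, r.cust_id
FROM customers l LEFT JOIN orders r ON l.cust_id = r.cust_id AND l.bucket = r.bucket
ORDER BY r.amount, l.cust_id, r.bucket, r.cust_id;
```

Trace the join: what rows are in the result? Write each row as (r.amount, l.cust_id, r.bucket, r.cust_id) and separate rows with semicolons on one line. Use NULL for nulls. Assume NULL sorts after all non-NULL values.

LEFT JOIN keeps every row from `customers`; unmatched rows get NULL for `orders`'s columns.
Matching on l.cust_id = r.cust_id AND l.bucket = r.bucket. A NULL in a compared column never satisfies the condition.
Matched pairs: 2; unmatched l rows kept: 7.

(23, 2, HP, 2); (79, 2, HP, 2); (NULL, 2, NULL, NULL); (NULL, 2, NULL, NULL); (NULL, 7, NULL, NULL); (NULL, 7, NULL, NULL); (NULL, 7, NULL, NULL); (NULL, 9, NULL, NULL); (NULL, NULL, NULL, NULL)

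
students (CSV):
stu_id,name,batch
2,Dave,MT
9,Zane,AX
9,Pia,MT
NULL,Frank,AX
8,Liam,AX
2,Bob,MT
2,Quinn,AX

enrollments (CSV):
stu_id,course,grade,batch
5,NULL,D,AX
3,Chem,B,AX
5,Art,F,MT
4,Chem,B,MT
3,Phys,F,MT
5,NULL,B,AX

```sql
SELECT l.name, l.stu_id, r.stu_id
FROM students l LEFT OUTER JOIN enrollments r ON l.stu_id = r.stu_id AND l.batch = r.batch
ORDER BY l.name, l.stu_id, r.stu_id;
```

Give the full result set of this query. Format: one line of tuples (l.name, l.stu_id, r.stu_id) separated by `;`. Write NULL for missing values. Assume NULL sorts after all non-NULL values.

(Bob, 2, NULL); (Dave, 2, NULL); (Frank, NULL, NULL); (Liam, 8, NULL); (Pia, 9, NULL); (Quinn, 2, NULL); (Zane, 9, NULL)

LEFT JOIN keeps every row from `students`; unmatched rows get NULL for `enrollments`'s columns.
Matching on l.stu_id = r.stu_id AND l.batch = r.batch. A NULL in a compared column never satisfies the condition.
- l (stu_id=2, batch=MT) has no partner → padded with NULL.
- l (stu_id=9, batch=AX) has no partner → padded with NULL.
- l (stu_id=9, batch=MT) has no partner → padded with NULL.
- l (stu_id=NULL, batch=AX) has no partner → padded with NULL.
- l (stu_id=8, batch=AX) has no partner → padded with NULL.
- l (stu_id=2, batch=MT) has no partner → padded with NULL.
- l (stu_id=2, batch=AX) has no partner → padded with NULL.
After projecting and ordering:
l.name | l.stu_id | r.stu_id
Bob | 2 | NULL
Dave | 2 | NULL
Frank | NULL | NULL
Liam | 8 | NULL
Pia | 9 | NULL
Quinn | 2 | NULL
Zane | 9 | NULL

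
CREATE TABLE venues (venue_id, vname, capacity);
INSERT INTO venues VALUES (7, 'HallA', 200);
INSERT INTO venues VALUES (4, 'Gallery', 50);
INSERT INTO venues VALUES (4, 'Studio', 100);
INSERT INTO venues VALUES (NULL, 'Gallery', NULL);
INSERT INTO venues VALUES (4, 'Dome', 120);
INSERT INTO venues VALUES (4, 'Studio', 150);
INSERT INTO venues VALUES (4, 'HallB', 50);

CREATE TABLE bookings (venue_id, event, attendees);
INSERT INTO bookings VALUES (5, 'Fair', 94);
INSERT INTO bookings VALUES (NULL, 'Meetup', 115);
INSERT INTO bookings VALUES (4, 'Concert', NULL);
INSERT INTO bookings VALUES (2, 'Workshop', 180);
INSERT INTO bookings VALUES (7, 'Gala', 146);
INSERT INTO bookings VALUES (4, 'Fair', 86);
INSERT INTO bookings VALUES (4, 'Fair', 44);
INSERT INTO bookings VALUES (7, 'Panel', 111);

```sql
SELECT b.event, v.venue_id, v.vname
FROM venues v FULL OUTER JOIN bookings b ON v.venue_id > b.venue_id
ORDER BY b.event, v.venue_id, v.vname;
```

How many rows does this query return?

14

FULL OUTER JOIN keeps every row from both sides; unmatched rows get NULL for the other side's columns.
Matching on v.venue_id > b.venue_id. A NULL in a compared column never satisfies the condition.
Matched pairs: 10; unmatched v rows kept: 1; unmatched b rows kept: 3.
Total: 10 matched + 4 padded = 14 rows.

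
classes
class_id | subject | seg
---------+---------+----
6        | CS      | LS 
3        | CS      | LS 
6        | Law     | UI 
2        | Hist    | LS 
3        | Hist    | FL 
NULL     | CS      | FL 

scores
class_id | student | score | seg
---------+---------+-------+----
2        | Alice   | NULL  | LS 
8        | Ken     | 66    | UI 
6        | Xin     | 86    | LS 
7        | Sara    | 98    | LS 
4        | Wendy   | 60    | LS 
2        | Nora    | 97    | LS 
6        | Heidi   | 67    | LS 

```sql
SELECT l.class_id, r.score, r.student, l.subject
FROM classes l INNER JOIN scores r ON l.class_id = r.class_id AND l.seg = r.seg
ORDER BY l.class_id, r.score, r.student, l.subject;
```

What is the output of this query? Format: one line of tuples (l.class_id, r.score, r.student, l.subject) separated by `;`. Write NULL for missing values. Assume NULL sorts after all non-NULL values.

INNER JOIN keeps only pairs where the ON condition holds.
Matching on l.class_id = r.class_id AND l.seg = r.seg. A NULL in a compared column never satisfies the condition.
- l[0] class_id=6, seg=LS → 2 match(es) in r → 2 row(s).
- l[1] class_id=3, seg=LS → no match; dropped.
- l[2] class_id=6, seg=UI → no match; dropped.
- l[3] class_id=2, seg=LS → 2 match(es) in r → 2 row(s).
- l[4] class_id=3, seg=FL → no match; dropped.
- l[5] class_id=NULL, seg=FL → no match; dropped.
After projecting and ordering:
l.class_id | r.score | r.student | l.subject
2 | 97 | Nora | Hist
2 | NULL | Alice | Hist
6 | 67 | Heidi | CS
6 | 86 | Xin | CS

(2, 97, Nora, Hist); (2, NULL, Alice, Hist); (6, 67, Heidi, CS); (6, 86, Xin, CS)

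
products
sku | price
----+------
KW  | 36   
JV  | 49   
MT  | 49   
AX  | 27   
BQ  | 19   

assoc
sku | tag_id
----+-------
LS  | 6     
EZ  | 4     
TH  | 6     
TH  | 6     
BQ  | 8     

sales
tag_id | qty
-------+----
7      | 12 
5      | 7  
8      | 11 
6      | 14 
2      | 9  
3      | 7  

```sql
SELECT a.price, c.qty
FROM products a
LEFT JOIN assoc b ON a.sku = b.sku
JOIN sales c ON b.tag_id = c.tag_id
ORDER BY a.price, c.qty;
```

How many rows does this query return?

Evaluate left to right. First `products a LEFT JOIN assoc b` on sku: 5 row(s).
Then INNER JOIN `sales c` on tag_id: keep only rows whose b.tag_id appears in c.
Result: 1 row(s).

1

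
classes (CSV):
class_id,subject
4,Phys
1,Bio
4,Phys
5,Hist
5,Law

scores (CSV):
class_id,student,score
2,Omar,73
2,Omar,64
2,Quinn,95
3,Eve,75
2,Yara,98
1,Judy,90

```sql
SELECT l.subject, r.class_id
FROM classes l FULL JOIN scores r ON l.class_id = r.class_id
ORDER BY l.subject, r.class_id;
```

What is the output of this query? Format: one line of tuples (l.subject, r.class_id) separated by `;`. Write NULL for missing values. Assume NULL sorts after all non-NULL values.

FULL OUTER JOIN keeps every row from both sides; unmatched rows get NULL for the other side's columns.
Matching on l.class_id = r.class_id.
- l[0] class_id=4 → no match; kept with NULLs on the r side.
- l[1] class_id=1 → 1 match(es) in r → 1 row(s).
- l[2] class_id=4 → no match; kept with NULLs on the r side.
- l[3] class_id=5 → no match; kept with NULLs on the r side.
- l[4] class_id=5 → no match; kept with NULLs on the r side.
- 5 r row(s) had no l match → kept, l columns NULL.
After projecting and ordering:
l.subject | r.class_id
Bio | 1
Hist | NULL
Law | NULL
Phys | NULL
Phys | NULL
NULL | 2
NULL | 2
NULL | 2
NULL | 2
NULL | 3

(Bio, 1); (Hist, NULL); (Law, NULL); (Phys, NULL); (Phys, NULL); (NULL, 2); (NULL, 2); (NULL, 2); (NULL, 2); (NULL, 3)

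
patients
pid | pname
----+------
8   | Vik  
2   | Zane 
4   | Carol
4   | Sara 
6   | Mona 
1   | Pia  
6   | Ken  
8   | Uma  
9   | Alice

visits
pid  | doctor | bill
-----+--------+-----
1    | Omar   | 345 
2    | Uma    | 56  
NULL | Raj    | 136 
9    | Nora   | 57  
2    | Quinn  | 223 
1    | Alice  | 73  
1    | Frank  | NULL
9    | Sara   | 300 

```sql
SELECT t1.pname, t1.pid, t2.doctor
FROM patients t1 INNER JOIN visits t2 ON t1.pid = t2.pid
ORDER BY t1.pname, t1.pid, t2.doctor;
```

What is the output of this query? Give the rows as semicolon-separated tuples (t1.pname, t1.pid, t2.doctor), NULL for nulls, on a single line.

INNER JOIN keeps only pairs where the ON condition holds.
Matching on t1.pid = t2.pid. A NULL in a compared column never satisfies the condition.
Matched pairs: 7.

(Alice, 9, Nora); (Alice, 9, Sara); (Pia, 1, Alice); (Pia, 1, Frank); (Pia, 1, Omar); (Zane, 2, Quinn); (Zane, 2, Uma)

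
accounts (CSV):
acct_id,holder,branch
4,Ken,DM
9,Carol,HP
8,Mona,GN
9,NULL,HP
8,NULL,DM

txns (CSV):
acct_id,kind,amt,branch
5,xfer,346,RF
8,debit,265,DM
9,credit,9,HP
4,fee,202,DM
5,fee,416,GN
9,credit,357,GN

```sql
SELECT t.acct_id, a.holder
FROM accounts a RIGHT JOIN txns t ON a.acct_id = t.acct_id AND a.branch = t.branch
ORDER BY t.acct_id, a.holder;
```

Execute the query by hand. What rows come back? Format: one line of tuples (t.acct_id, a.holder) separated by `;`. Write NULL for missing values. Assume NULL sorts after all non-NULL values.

RIGHT JOIN keeps every row from `txns`; unmatched rows get NULL for `accounts`'s columns.
Matching on a.acct_id = t.acct_id AND a.branch = t.branch.
Matched pairs: 4; unmatched t rows kept: 3.

(4, Ken); (5, NULL); (5, NULL); (8, NULL); (9, Carol); (9, NULL); (9, NULL)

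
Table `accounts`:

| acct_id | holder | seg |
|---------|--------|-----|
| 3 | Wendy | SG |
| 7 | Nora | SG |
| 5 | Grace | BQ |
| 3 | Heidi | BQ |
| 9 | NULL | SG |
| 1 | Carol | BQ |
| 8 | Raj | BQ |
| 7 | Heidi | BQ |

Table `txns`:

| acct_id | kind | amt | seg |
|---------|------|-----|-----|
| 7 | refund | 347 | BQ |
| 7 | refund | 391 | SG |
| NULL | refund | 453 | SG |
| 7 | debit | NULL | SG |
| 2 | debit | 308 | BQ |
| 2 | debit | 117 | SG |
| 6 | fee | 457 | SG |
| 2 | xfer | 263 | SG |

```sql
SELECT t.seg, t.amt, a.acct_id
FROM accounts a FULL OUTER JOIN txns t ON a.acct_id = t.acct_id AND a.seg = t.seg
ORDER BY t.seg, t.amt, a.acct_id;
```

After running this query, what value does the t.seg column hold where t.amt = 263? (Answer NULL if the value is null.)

FULL OUTER JOIN keeps every row from both sides; unmatched rows get NULL for the other side's columns.
Matching on a.acct_id = t.acct_id AND a.seg = t.seg. A NULL in a compared column never satisfies the condition.
Matched pairs: 3; unmatched a rows kept: 6; unmatched t rows kept: 5.

SG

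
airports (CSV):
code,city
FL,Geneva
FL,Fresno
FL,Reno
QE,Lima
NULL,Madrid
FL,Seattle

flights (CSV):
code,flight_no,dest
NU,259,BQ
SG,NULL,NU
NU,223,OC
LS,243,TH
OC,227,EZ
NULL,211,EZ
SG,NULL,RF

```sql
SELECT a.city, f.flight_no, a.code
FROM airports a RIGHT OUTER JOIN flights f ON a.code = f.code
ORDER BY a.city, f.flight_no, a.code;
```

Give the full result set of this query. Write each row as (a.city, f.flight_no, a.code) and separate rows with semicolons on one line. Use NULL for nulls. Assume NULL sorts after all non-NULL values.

(NULL, 211, NULL); (NULL, 223, NULL); (NULL, 227, NULL); (NULL, 243, NULL); (NULL, 259, NULL); (NULL, NULL, NULL); (NULL, NULL, NULL)

RIGHT JOIN keeps every row from `flights`; unmatched rows get NULL for `airports`'s columns.
Matching on a.code = f.code. A NULL in a compared column never satisfies the condition.
- a (code=FL) has no partner in f.
- a (code=FL) has no partner in f.
- a (code=FL) has no partner in f.
- a (code=QE) has no partner in f.
- a (code=NULL) has no partner in f.
- a (code=FL) has no partner in f.
- 7 row(s) from f found no a partner → padded with NULL.
After projecting and ordering:
a.city | f.flight_no | a.code
NULL | 211 | NULL
NULL | 223 | NULL
NULL | 227 | NULL
NULL | 243 | NULL
NULL | 259 | NULL
NULL | NULL | NULL
NULL | NULL | NULL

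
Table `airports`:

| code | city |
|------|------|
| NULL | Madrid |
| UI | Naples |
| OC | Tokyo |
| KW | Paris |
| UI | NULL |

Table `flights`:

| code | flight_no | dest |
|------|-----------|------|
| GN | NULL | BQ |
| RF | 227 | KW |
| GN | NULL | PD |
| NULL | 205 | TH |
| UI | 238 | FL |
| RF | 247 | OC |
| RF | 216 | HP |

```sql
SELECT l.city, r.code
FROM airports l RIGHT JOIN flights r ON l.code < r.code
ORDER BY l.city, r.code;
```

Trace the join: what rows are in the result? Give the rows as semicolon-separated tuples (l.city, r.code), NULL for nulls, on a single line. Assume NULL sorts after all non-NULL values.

(Paris, RF); (Paris, RF); (Paris, RF); (Paris, UI); (Tokyo, RF); (Tokyo, RF); (Tokyo, RF); (Tokyo, UI); (NULL, GN); (NULL, GN); (NULL, NULL)

RIGHT JOIN keeps every row from `flights`; unmatched rows get NULL for `airports`'s columns.
Matching on l.code < r.code. A NULL in a compared column never satisfies the condition.
Matched pairs: 8; unmatched r rows kept: 3.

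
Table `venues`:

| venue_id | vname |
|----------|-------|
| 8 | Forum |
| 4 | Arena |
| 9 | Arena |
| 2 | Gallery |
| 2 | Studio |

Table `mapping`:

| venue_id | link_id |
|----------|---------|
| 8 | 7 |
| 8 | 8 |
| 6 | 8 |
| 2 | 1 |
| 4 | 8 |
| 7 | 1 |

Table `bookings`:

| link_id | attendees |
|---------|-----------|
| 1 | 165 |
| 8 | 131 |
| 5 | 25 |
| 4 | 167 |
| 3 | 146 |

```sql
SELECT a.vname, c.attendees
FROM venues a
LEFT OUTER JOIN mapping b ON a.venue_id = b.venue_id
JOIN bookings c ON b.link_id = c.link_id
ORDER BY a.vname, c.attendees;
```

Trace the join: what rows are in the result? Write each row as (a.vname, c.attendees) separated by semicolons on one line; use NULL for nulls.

(Arena, 131); (Forum, 131); (Gallery, 165); (Studio, 165)

Evaluate left to right. First `venues a LEFT JOIN mapping b` on venue_id: 6 row(s).
Then INNER JOIN `bookings c` on link_id: keep only rows whose b.link_id appears in c.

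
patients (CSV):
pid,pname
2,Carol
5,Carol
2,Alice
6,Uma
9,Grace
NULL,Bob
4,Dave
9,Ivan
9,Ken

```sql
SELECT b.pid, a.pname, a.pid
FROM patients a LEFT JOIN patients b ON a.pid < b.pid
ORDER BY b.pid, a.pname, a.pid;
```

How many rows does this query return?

28

LEFT JOIN keeps every row from `patients a`; unmatched rows get NULL for `patients b`'s columns.
Matching on a.pid < b.pid. A NULL in a compared column never satisfies the condition.
Matched pairs: 24; unmatched a rows kept: 4.
Total: 24 matched + 4 padded = 28 rows.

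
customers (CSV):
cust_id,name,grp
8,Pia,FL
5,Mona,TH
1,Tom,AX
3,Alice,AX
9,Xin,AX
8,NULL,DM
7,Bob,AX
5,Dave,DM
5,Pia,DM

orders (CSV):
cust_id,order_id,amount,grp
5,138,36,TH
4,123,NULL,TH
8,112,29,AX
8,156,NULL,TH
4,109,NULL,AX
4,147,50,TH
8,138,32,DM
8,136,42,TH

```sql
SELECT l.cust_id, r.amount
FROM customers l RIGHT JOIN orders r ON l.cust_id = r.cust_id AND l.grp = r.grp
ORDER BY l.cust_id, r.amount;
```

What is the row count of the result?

8

RIGHT JOIN keeps every row from `orders`; unmatched rows get NULL for `customers`'s columns.
Matching on l.cust_id = r.cust_id AND l.grp = r.grp.
Matched pairs: 2; unmatched r rows kept: 6.
Total: 2 matched + 6 padded = 8 rows.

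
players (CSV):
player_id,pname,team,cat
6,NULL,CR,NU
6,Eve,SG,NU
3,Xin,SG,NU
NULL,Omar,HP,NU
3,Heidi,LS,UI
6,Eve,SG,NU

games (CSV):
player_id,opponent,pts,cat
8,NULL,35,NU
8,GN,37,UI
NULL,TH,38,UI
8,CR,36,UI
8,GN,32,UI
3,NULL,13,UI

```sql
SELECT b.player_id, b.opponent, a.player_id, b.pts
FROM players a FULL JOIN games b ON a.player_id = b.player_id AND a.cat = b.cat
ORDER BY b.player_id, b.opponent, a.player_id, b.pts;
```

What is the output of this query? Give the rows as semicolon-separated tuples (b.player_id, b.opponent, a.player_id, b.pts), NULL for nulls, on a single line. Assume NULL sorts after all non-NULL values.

(3, NULL, 3, 13); (8, CR, NULL, 36); (8, GN, NULL, 32); (8, GN, NULL, 37); (8, NULL, NULL, 35); (NULL, TH, NULL, 38); (NULL, NULL, 3, NULL); (NULL, NULL, 6, NULL); (NULL, NULL, 6, NULL); (NULL, NULL, 6, NULL); (NULL, NULL, NULL, NULL)

FULL OUTER JOIN keeps every row from both sides; unmatched rows get NULL for the other side's columns.
Matching on a.player_id = b.player_id AND a.cat = b.cat. A NULL in a compared column never satisfies the condition.
- player_id=6, cat=NU: no b row matches, row kept with b columns NULL.
- player_id=6, cat=NU: no b row matches, row kept with b columns NULL.
- player_id=3, cat=NU: no b row matches, row kept with b columns NULL.
- player_id=NULL, cat=NU: no b row matches, row kept with b columns NULL.
- player_id=3, cat=UI: 1 matching b row(s), so 1 row(s) emitted.
- player_id=6, cat=NU: no b row matches, row kept with b columns NULL.
- 5 b row(s) had no a match → kept, a columns NULL.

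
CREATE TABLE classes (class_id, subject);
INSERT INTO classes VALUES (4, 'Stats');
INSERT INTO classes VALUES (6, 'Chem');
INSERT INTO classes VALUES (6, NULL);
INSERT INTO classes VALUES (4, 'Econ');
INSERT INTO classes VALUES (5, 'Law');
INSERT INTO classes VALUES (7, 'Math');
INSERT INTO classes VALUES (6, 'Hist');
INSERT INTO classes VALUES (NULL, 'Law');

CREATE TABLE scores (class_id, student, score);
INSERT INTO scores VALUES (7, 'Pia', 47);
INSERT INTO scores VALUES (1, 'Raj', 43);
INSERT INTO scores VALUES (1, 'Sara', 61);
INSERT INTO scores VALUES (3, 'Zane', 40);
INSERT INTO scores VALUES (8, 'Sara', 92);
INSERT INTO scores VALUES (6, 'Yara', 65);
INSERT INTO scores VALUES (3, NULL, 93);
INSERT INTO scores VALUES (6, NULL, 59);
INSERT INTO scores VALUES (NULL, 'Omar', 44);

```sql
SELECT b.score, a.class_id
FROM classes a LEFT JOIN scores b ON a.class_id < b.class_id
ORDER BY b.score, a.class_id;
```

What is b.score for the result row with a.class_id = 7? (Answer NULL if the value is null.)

92

LEFT JOIN keeps every row from `classes`; unmatched rows get NULL for `scores`'s columns.
Matching on a.class_id < b.class_id. A NULL in a compared column never satisfies the condition.
- a (class_id=4) pairs with 4 row(s) of b.
- a (class_id=6) pairs with 2 row(s) of b.
- a (class_id=6) pairs with 2 row(s) of b.
- a (class_id=4) pairs with 4 row(s) of b.
- a (class_id=5) pairs with 4 row(s) of b.
- a (class_id=7) pairs with 1 row(s) of b.
- a (class_id=6) pairs with 2 row(s) of b.
- a (class_id=NULL) has no partner → padded with NULL.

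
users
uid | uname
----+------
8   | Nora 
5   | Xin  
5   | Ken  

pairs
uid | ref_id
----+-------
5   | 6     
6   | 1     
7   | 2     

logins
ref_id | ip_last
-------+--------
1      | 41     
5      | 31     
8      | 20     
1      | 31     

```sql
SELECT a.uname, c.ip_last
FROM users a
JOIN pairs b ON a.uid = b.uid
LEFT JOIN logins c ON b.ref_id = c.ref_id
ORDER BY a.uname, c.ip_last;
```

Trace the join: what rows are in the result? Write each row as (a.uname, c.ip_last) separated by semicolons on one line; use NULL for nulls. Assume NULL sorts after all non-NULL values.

Evaluate left to right. First `users a INNER JOIN pairs b` on uid: 2 row(s).
Then LEFT JOIN `logins c` on ref_id: each of those 2 rows is kept; rows whose b.ref_id has no match in c get NULL for c's columns.

(Ken, NULL); (Xin, NULL)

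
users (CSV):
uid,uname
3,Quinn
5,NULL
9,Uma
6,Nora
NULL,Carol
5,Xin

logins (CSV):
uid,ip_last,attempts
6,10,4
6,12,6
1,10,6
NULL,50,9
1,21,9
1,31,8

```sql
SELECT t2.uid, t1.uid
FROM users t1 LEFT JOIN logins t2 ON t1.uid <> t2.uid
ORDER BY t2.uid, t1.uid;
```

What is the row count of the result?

24

LEFT JOIN keeps every row from `users`; unmatched rows get NULL for `logins`'s columns.
Matching on t1.uid <> t2.uid. A NULL in a compared column never satisfies the condition.
- t1[0] uid=3 → 5 match(es) in t2 → 5 row(s).
- t1[1] uid=5 → 5 match(es) in t2 → 5 row(s).
- t1[2] uid=9 → 5 match(es) in t2 → 5 row(s).
- t1[3] uid=6 → 3 match(es) in t2 → 3 row(s).
- t1[4] uid=NULL → no match; kept with NULLs on the t2 side.
- t1[5] uid=5 → 5 match(es) in t2 → 5 row(s).
Total: 23 matched + 1 padded = 24 rows.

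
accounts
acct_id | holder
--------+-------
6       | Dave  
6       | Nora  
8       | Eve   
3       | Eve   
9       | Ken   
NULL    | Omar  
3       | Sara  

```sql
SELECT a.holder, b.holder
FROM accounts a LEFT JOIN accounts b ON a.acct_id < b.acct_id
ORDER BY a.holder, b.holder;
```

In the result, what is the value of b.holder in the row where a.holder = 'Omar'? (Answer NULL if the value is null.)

NULL

LEFT JOIN keeps every row from `accounts a`; unmatched rows get NULL for `accounts b`'s columns.
Matching on a.acct_id < b.acct_id. A NULL in a compared column never satisfies the condition.
Matched pairs: 13; unmatched a rows kept: 2.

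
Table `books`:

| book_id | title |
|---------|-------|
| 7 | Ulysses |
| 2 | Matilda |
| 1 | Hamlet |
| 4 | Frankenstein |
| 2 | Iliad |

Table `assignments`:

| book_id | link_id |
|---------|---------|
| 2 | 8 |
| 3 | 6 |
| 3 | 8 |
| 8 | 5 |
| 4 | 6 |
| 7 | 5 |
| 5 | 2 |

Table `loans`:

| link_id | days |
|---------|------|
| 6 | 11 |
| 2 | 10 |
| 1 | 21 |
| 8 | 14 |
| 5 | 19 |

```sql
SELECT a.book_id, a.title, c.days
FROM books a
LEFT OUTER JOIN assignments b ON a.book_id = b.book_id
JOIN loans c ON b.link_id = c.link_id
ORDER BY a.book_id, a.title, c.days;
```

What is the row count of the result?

4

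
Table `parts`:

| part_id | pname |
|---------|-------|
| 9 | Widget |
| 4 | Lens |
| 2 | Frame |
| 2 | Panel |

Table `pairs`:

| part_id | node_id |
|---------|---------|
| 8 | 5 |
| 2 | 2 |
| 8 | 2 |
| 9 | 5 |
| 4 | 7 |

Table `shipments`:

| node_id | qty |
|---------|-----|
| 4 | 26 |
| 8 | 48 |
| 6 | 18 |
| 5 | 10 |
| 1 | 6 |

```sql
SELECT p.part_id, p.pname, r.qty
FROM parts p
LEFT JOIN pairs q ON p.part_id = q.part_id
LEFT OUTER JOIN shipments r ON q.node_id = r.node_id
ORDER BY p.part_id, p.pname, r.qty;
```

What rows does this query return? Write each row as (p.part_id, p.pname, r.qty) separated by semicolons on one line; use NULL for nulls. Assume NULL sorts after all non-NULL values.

(2, Frame, NULL); (2, Panel, NULL); (4, Lens, NULL); (9, Widget, 10)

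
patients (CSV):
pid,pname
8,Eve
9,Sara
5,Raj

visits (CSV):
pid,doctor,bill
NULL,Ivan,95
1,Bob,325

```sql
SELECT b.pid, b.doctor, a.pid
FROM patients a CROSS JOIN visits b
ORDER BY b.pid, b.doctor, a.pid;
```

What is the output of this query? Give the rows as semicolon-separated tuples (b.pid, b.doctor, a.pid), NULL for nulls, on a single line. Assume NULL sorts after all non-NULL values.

(1, Bob, 5); (1, Bob, 8); (1, Bob, 9); (NULL, Ivan, 5); (NULL, Ivan, 8); (NULL, Ivan, 9)

CROSS JOIN pairs every row of `patients` with every row of `visits`: 3 × 2 = 6 rows.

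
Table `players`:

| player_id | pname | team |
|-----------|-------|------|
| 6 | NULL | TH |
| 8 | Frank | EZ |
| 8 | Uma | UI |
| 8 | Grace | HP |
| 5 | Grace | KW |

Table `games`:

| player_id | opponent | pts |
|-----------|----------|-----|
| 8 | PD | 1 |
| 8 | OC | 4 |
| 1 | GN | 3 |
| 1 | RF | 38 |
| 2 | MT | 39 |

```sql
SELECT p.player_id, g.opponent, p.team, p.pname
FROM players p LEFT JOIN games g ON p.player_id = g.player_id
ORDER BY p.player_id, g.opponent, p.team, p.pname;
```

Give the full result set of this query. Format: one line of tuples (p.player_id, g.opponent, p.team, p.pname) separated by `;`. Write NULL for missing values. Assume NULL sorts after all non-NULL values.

(5, NULL, KW, Grace); (6, NULL, TH, NULL); (8, OC, EZ, Frank); (8, OC, HP, Grace); (8, OC, UI, Uma); (8, PD, EZ, Frank); (8, PD, HP, Grace); (8, PD, UI, Uma)

LEFT JOIN keeps every row from `players`; unmatched rows get NULL for `games`'s columns.
Matching on p.player_id = g.player_id.
Matched pairs: 6; unmatched p rows kept: 2.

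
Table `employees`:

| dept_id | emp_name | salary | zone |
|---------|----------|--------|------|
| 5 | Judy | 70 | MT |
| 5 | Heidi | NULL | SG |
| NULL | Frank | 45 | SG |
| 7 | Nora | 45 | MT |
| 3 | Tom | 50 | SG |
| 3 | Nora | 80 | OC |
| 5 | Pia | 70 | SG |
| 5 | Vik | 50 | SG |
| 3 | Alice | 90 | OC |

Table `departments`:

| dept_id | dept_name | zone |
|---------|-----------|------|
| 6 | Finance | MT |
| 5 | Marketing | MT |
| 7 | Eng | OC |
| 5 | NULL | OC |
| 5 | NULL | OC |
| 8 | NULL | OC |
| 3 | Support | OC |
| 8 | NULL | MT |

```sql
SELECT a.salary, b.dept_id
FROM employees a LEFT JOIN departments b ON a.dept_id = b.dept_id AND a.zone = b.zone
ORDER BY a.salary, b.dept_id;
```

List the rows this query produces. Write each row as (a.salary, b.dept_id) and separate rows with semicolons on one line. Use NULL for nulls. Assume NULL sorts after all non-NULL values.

LEFT JOIN keeps every row from `employees`; unmatched rows get NULL for `departments`'s columns.
Matching on a.dept_id = b.dept_id AND a.zone = b.zone. A NULL in a compared column never satisfies the condition.
- dept_id=5, zone=MT: 1 matching b row(s), so 1 row(s) emitted.
- dept_id=5, zone=SG: no b row matches, row kept with b columns NULL.
- dept_id=NULL, zone=SG: no b row matches, row kept with b columns NULL.
- dept_id=7, zone=MT: no b row matches, row kept with b columns NULL.
- dept_id=3, zone=SG: no b row matches, row kept with b columns NULL.
- dept_id=3, zone=OC: 1 matching b row(s), so 1 row(s) emitted.
- dept_id=5, zone=SG: no b row matches, row kept with b columns NULL.
- dept_id=5, zone=SG: no b row matches, row kept with b columns NULL.
- dept_id=3, zone=OC: 1 matching b row(s), so 1 row(s) emitted.
After projecting and ordering:
a.salary | b.dept_id
45 | NULL
45 | NULL
50 | NULL
50 | NULL
70 | 5
70 | NULL
80 | 3
90 | 3
NULL | NULL

(45, NULL); (45, NULL); (50, NULL); (50, NULL); (70, 5); (70, NULL); (80, 3); (90, 3); (NULL, NULL)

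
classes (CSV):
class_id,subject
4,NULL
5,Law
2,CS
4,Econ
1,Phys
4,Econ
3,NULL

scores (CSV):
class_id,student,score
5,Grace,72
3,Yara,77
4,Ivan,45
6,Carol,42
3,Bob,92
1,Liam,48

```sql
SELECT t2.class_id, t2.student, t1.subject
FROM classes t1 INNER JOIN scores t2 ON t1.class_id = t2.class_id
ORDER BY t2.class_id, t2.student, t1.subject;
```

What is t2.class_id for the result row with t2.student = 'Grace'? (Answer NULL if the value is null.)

5

INNER JOIN keeps only pairs where the ON condition holds.
Matching on t1.class_id = t2.class_id.
- t1[0] class_id=4 → 1 match(es) in t2 → 1 row(s).
- t1[1] class_id=5 → 1 match(es) in t2 → 1 row(s).
- t1[2] class_id=2 → no match; dropped.
- t1[3] class_id=4 → 1 match(es) in t2 → 1 row(s).
- t1[4] class_id=1 → 1 match(es) in t2 → 1 row(s).
- t1[5] class_id=4 → 1 match(es) in t2 → 1 row(s).
- t1[6] class_id=3 → 2 match(es) in t2 → 2 row(s).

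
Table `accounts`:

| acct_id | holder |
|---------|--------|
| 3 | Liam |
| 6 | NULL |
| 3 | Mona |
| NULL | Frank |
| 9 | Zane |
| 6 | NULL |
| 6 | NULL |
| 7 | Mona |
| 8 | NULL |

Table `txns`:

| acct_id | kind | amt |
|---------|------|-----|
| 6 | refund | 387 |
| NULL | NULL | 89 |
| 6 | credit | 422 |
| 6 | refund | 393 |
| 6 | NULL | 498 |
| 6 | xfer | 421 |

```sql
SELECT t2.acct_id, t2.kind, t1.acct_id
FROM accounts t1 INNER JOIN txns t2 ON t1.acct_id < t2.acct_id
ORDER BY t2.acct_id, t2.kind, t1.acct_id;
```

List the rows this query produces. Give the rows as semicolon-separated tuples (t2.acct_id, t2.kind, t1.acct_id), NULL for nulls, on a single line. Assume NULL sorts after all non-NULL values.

(6, credit, 3); (6, credit, 3); (6, refund, 3); (6, refund, 3); (6, refund, 3); (6, refund, 3); (6, xfer, 3); (6, xfer, 3); (6, NULL, 3); (6, NULL, 3)

INNER JOIN keeps only pairs where the ON condition holds.
Matching on t1.acct_id < t2.acct_id. A NULL in a compared column never satisfies the condition.
- t1 row (acct_id=3): matches 5 t2 row(s) → 5 output row(s).
- t1 row (acct_id=6): no match → dropped.
- t1 row (acct_id=3): matches 5 t2 row(s) → 5 output row(s).
- t1 row (acct_id=NULL): no match → dropped.
- t1 row (acct_id=9): no match → dropped.
- t1 row (acct_id=6): no match → dropped.
- t1 row (acct_id=6): no match → dropped.
- t1 row (acct_id=7): no match → dropped.
- t1 row (acct_id=8): no match → dropped.
After projecting and ordering:
t2.acct_id | t2.kind | t1.acct_id
6 | credit | 3
6 | credit | 3
6 | refund | 3
6 | refund | 3
6 | refund | 3
6 | refund | 3
6 | xfer | 3
6 | xfer | 3
6 | NULL | 3
6 | NULL | 3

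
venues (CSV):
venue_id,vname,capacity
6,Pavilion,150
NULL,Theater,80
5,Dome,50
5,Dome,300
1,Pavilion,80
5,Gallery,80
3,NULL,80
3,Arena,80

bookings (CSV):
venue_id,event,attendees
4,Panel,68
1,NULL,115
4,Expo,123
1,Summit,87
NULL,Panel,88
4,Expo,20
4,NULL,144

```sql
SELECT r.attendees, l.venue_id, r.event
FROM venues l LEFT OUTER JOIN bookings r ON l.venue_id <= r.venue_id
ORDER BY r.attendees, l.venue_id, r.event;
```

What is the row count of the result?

19

LEFT JOIN keeps every row from `venues`; unmatched rows get NULL for `bookings`'s columns.
Matching on l.venue_id <= r.venue_id. A NULL in a compared column never satisfies the condition.
- l[0] venue_id=6 → no match; kept with NULLs on the r side.
- l[1] venue_id=NULL → no match; kept with NULLs on the r side.
- l[2] venue_id=5 → no match; kept with NULLs on the r side.
- l[3] venue_id=5 → no match; kept with NULLs on the r side.
- l[4] venue_id=1 → 6 match(es) in r → 6 row(s).
- l[5] venue_id=5 → no match; kept with NULLs on the r side.
- l[6] venue_id=3 → 4 match(es) in r → 4 row(s).
- l[7] venue_id=3 → 4 match(es) in r → 4 row(s).
Total: 14 matched + 5 padded = 19 rows.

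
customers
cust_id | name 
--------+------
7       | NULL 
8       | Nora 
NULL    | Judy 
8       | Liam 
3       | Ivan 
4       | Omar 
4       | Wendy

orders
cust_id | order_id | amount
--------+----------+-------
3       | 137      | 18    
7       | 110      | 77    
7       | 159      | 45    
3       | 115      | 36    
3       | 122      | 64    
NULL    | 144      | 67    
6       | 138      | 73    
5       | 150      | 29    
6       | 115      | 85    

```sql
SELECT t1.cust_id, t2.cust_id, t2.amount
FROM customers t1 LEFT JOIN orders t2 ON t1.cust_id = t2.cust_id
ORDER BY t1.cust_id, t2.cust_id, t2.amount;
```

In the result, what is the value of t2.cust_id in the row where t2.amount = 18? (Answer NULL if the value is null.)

3

LEFT JOIN keeps every row from `customers`; unmatched rows get NULL for `orders`'s columns.
Matching on t1.cust_id = t2.cust_id. A NULL in a compared column never satisfies the condition.
Matched pairs: 5; unmatched t1 rows kept: 5.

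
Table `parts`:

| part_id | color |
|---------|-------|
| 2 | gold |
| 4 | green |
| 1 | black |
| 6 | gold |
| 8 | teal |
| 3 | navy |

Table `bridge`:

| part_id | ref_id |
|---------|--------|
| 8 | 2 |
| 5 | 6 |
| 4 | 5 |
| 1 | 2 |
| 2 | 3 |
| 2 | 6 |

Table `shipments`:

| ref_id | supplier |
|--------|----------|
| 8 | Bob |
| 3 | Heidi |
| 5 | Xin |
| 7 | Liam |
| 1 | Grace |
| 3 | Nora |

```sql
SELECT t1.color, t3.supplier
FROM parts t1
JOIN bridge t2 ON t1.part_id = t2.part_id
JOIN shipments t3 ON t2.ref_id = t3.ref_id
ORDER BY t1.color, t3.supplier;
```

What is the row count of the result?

Joins associate left-to-right: parts INNER JOIN bridge on part_id gives 5 intermediate row(s).
Then INNER JOIN `shipments t3` on ref_id: keep only rows whose t2.ref_id appears in t3.
Result: 3 row(s).

3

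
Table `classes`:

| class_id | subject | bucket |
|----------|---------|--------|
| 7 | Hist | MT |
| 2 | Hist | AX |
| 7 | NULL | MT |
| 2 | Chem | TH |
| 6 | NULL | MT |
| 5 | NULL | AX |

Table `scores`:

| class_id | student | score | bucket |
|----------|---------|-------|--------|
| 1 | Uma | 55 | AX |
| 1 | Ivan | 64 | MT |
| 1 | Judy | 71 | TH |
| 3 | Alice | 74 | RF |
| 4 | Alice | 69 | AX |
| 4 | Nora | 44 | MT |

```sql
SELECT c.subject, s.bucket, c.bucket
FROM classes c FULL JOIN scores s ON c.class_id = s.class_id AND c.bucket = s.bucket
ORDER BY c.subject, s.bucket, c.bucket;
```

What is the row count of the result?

12

FULL OUTER JOIN keeps every row from both sides; unmatched rows get NULL for the other side's columns.
Matching on c.class_id = s.class_id AND c.bucket = s.bucket.
- c (class_id=7, bucket=MT) has no partner → padded with NULL.
- c (class_id=2, bucket=AX) has no partner → padded with NULL.
- c (class_id=7, bucket=MT) has no partner → padded with NULL.
- c (class_id=2, bucket=TH) has no partner → padded with NULL.
- c (class_id=6, bucket=MT) has no partner → padded with NULL.
- c (class_id=5, bucket=AX) has no partner → padded with NULL.
- 6 s row(s) had no c match → kept, c columns NULL.
Total: 0 matched + 12 padded = 12 rows.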